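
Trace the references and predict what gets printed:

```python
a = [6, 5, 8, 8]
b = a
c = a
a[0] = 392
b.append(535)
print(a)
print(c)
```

Key concept: multiple aliases.
Step by step:
`a = [6, 5, 8, 8]` → a = [6, 5, 8, 8]
`b = a` → b = [6, 5, 8, 8] (same object as a)
`c = a` → c = [6, 5, 8, 8] (same object as a, b)
`a[0] = 392` → a = [392, 5, 8, 8] (same object as b, c); b = [392, 5, 8, 8] (same object as a, c); c = [392, 5, 8, 8] (same object as a, b)
`b.append(535)` → a = [392, 5, 8, 8, 535] (same object as b, c); b = [392, 5, 8, 8, 535] (same object as a, c); c = [392, 5, 8, 8, 535] (same object as a, b)
`print(a)` → prints [392, 5, 8, 8, 535]
`print(c)` → prints [392, 5, 8, 8, 535]

Answer:
[392, 5, 8, 8, 535]
[392, 5, 8, 8, 535]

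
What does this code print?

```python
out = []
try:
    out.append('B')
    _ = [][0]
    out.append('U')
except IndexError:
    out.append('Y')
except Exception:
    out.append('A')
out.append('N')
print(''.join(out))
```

Execution trace: 'B' (try body) → 'Y' (except IndexError) → 'N' (after the try/except). Output: BYN

Answer: BYN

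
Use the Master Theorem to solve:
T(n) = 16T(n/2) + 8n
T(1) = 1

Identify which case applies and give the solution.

a=16, b=2, f(n)=8n. log_2(16) = 4. Since c=1 < 4, Case 1 applies: T(n) = Θ(n^log_b(a)) = O(n^4).

Answer: O(n^4) - Case 1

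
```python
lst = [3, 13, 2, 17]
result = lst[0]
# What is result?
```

Trace:
`lst = [3, 13, 2, 17]` → lst = [3, 13, 2, 17]
`result = lst[0]` → result = 3
So result = 3

Answer: 3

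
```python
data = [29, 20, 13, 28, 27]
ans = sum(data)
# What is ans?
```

Trace:
`data = [29, 20, 13, 28, 27]` → data = [29, 20, 13, 28, 27]
`ans = sum(data)` → ans = 117
So ans = 117

Answer: 117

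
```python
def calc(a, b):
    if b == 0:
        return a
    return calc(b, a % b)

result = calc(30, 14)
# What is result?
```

calc(30, 14) -> calc(14, 2) -> calc(2, 0) -> 2

Answer: 2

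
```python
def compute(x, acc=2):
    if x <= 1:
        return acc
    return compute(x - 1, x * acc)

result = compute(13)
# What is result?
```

Accumulator trace (n, acc): (13, 2) -> (12, 26) -> (11, 312) -> (10, 3432) -> (9, 34320) -> (8, 308880) -> (7, 2471040) -> (6, 17297280) -> (5, 103783680) -> (4, 518918400) -> (3, 2075673600) -> (2, 6227020800) -> (1, 12454041600) -> return 12454041600

Answer: 12454041600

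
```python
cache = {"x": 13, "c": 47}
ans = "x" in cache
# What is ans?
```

Trace:
`cache = {"x": 13, "c": 47}` → cache = {'x': 13, 'c': 47}
`ans = "x" in cache` → ans = True
So ans = True

Answer: True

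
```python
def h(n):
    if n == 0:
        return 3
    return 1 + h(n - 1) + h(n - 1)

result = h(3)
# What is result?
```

h(n) = 1 + 2·h(n-1), h(0)=3. Closed form: (3+1)·2^3 - 1 = 31.

Answer: 31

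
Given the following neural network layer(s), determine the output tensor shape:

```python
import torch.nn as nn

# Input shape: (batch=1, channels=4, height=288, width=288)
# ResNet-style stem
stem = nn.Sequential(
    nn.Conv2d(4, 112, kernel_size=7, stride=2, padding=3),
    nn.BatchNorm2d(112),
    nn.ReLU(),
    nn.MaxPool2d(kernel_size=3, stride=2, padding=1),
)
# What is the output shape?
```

Input: (1, 4, 288, 288) -> after Conv2d 7x7 stride=2: (1, 112, 144, 144) -> Output: (1, 112, 72, 72)

Answer: (1, 112, 72, 72)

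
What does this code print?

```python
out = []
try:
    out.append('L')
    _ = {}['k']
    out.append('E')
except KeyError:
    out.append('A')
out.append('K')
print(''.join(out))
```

Execution trace: 'L' (try body) → 'A' (except KeyError) → 'K' (after the try/except). Output: LAK

Answer: LAK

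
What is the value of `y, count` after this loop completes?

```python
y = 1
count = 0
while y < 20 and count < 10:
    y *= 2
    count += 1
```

Double until >= 20 or 10 iterations
`y, count` takes the values: (1, 0) → (2, 0) → (2, 1) → (4, 1) → (4, 2) → (8, 2) → (8, 3) → (16, 3) → (16, 4) → (32, 4) → (32, 5)

Answer: 32, 5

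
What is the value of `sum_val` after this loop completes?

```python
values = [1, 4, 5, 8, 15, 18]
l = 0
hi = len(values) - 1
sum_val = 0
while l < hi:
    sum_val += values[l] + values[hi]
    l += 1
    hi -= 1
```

Sum of pairs from ends
`sum_val` takes the values: 0 → 19 → 38 → 51

Answer: 51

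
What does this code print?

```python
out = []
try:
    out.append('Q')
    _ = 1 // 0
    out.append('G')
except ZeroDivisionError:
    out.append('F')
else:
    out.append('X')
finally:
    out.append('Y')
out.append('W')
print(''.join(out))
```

Execution trace: 'Q' (try body) → 'F' (except ZeroDivisionError) → 'Y' (finally) → 'W' (after the try/except). Output: QFYW

Answer: QFYW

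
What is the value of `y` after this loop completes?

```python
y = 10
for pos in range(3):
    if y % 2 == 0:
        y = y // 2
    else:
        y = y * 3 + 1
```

Collatz-style transformation from 10
`y` takes the values: 10 → 5 → 16 → 8

Answer: 8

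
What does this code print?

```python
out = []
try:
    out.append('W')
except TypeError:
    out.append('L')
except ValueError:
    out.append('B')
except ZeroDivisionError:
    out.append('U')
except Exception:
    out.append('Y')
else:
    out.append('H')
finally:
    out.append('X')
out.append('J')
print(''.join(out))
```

Execution trace: 'W' (try body, no exception) → 'H' (else) → 'X' (finally) → 'J' (after the try/except). Output: WHXJ

Answer: WHXJ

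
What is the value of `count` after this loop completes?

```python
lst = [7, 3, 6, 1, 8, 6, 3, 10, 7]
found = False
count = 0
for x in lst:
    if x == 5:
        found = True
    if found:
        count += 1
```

Count elements after first 5 in [7, 3, 6, 1, 8, 6, 3, 10, 7]
`count` takes the values: 0

Answer: 0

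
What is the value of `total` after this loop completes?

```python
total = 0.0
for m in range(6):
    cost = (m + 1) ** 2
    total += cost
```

Sum of squared losses 1² + 2² + ... + 6²
`total` takes the values: 0.0 → 1.0 → 5.0 → 14.0 → 30.0 → 55.0 → 91.0

Answer: 91.0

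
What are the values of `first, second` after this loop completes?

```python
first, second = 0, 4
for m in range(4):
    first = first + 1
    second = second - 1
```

first goes 0→4, second goes 4→0
`first, second` takes the values: (0, 4) → (1, 4) → (1, 3) → (2, 3) → (2, 2) → (3, 2) → (3, 1) → (4, 1) → (4, 0)

Answer: 4, 0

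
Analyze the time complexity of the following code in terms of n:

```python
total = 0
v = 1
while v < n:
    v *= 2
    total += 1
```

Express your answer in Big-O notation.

Each loop level contributes: log n. Multiplying the contributions gives O(log n).

Answer: O(log n)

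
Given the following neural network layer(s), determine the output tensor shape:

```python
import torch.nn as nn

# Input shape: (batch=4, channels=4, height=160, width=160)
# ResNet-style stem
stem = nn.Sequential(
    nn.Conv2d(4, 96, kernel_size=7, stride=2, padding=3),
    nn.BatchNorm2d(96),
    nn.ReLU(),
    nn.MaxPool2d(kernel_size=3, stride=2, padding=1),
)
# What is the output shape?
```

Input: (4, 4, 160, 160) -> after Conv2d 7x7 stride=2: (4, 96, 80, 80) -> Output: (4, 96, 40, 40)

Answer: (4, 96, 40, 40)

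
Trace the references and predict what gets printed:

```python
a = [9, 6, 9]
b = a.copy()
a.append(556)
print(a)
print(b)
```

Key concept: list.copy() creates independent copy.
Step by step:
`a = [9, 6, 9]` → a = [9, 6, 9]
`b = a.copy()` → b = [9, 6, 9]
`a.append(556)` → a = [9, 6, 9, 556]
`print(a)` → prints [9, 6, 9, 556]
`print(b)` → prints [9, 6, 9]

Answer:
[9, 6, 9, 556]
[9, 6, 9]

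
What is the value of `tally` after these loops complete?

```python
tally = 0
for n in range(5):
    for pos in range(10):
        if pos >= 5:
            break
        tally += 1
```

Inner breaks at 5, outer runs 5 times
`tally` takes the values: 0 → 1 → 2 → 3 → 4 → 5 → 6 → 7 → 8 → 9 → 10 → 11 → 12 → 13 → 14 → 15 → 16 → 17 → 18 → 19 → 20 → 21 → 22 → 23 → 24 → 25

Answer: 25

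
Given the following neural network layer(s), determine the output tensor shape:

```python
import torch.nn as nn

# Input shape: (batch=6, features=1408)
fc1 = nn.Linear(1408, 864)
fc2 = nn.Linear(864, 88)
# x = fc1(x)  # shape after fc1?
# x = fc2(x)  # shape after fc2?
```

Input: (6, 1408) -> after fc1: (6, 864) -> Output: (6, 88)

Answer: (6, 88)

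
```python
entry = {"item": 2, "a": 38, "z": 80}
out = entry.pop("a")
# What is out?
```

Trace:
`entry = {"item": 2, "a": 38, "z": 80}` → entry = {'item': 2, 'a': 38, 'z': 80}
`out = entry.pop("a")` → entry = {'item': 2, 'z': 80}; out = 38
So out = 38

Answer: 38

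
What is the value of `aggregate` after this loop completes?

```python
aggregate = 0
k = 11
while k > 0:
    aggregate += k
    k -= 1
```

Sum 11 down to 1
`aggregate` takes the values: 0 → 11 → 21 → 30 → 38 → 45 → 51 → 56 → 60 → 63 → 65 → 66

Answer: 66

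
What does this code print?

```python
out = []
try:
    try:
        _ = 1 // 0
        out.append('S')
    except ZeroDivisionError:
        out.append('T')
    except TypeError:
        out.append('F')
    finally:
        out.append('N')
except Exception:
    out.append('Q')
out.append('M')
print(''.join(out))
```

Execution trace: 'T' (inner except ZeroDivisionError) → 'N' (inner finally) → 'M' (after the try/except). Output: TNM

Answer: TNM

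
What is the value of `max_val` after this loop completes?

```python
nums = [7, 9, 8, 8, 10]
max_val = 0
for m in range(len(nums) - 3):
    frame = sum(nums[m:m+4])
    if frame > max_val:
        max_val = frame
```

Max sum of 4-element window in [7, 9, 8, 8, 10]
`max_val` takes the values: 0 → 32 → 35

Answer: 35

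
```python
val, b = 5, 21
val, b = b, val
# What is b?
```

Trace:
`val, b = 5, 21` → val = 5; b = 21
`val, b = b, val` → val = 21; b = 5
So b = 5

Answer: 5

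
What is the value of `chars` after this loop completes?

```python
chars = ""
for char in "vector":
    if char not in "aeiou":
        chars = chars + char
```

Remove vowels from 'vector'
`chars` takes the values: "" → "v" → "vc" → "vct" → "vctr"

Answer: "vctr"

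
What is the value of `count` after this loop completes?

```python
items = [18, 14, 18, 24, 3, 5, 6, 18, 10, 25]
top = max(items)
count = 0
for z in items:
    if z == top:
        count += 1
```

Count of max value 25 in [18, 14, 18, 24, 3, 5, 6, 18, 10, 25]
`count` takes the values: 0 → 1

Answer: 1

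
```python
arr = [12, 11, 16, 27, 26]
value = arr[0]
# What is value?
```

Trace:
`arr = [12, 11, 16, 27, 26]` → arr = [12, 11, 16, 27, 26]
`value = arr[0]` → value = 12
So value = 12

Answer: 12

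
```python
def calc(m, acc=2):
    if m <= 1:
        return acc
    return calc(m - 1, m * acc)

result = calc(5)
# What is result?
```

Accumulator trace (n, acc): (5, 2) -> (4, 10) -> (3, 40) -> (2, 120) -> (1, 240) -> return 240

Answer: 240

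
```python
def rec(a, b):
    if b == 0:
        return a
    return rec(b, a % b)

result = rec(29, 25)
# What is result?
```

rec(29, 25) -> rec(25, 4) -> rec(4, 1) -> rec(1, 0) -> 1

Answer: 1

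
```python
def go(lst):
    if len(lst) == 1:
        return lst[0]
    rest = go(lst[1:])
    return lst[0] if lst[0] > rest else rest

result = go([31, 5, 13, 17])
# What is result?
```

Recursive max over [31, 5, 13, 17] = 31

Answer: 31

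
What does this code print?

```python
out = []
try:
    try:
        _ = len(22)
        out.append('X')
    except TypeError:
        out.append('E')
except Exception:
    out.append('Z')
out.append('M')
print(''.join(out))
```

Execution trace: 'E' (inner except TypeError) → 'M' (after the try/except). Output: EM

Answer: EM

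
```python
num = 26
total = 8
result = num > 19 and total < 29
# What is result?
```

Trace:
`num = 26` → num = 26
`total = 8` → total = 8
`result = num > 19 and total < 29` → result = True
So result = True

Answer: True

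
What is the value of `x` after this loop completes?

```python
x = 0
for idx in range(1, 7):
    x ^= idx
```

XOR of 1 to 6
`x` takes the values: 0 → 1 → 3 → 0 → 4 → 1 → 7

Answer: 7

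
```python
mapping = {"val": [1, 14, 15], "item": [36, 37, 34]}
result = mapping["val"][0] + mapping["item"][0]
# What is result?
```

Trace:
`mapping = {"val": [1, 14, 15], "item": [36, 37, 34]}` → mapping = {'val': [1, 14, 15], 'item': [36, 37, 34]}
`result = mapping["val"][0] + mapping["item"][0]` → result = 37
So result = 37

Answer: 37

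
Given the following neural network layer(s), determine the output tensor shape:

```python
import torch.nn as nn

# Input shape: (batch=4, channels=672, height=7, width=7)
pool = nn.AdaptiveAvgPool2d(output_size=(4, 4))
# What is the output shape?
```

Input: (4, 672, 7, 7) -> Output: (4, 672, 4, 4)

Answer: (4, 672, 4, 4)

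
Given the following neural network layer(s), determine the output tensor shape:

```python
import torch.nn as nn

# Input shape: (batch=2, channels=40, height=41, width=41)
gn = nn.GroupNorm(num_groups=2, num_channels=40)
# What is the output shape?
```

Input: (2, 40, 41, 41) -> Output: (2, 40, 41, 41)

Answer: (2, 40, 41, 41)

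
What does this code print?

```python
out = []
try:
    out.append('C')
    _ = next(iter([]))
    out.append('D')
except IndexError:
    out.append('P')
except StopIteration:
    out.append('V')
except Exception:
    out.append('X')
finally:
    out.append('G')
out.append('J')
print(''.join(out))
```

Execution trace: 'C' (try body) → 'V' (except StopIteration) → 'G' (finally) → 'J' (after the try/except). Output: CVGJ

Answer: CVGJ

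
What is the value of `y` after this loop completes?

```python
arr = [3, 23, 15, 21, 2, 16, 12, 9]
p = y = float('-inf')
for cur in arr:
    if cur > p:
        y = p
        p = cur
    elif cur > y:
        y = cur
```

Second largest (with repeats) in [3, 23, 15, 21, 2, 16, 12, 9]
`y` takes the values: -inf → 3 → 15 → 21

Answer: 21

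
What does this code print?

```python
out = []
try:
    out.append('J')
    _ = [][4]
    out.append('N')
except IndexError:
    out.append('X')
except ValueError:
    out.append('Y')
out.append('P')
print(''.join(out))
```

Execution trace: 'J' (try body) → 'X' (except IndexError) → 'P' (after the try/except). Output: JXP

Answer: JXP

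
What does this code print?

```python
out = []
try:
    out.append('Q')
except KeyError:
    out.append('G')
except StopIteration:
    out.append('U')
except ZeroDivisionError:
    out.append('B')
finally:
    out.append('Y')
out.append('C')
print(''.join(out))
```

Execution trace: 'Q' (try body, no exception) → 'Y' (finally) → 'C' (after the try/except). Output: QYC

Answer: QYC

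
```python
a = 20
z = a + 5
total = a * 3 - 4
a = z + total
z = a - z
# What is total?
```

Trace:
`a = 20` → a = 20
`z = a + 5` → z = 25
`total = a * 3 - 4` → total = 56
`a = z + total` → a = 81
`z = a - z` → z = 56
So total = 56

Answer: 56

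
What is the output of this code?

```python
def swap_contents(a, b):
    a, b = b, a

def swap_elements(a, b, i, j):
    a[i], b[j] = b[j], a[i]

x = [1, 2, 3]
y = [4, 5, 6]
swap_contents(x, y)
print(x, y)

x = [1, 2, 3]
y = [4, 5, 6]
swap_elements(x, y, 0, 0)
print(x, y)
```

Key concept: parameter rebinding vs mutation.
Step by step:
`x = [1, 2, 3]` → x = [1, 2, 3]
`y = [4, 5, 6]` → y = [4, 5, 6]
`swap_contents(x, y)` → no visible change to tracked variables
`print(x, y)` → prints [1, 2, 3] [4, 5, 6]
`x = [1, 2, 3]` → x = [1, 2, 3]
`y = [4, 5, 6]` → y = [4, 5, 6]
`swap_elements(x, y, 0, 0)` → x = [4, 2, 3]; y = [1, 5, 6]
`print(x, y)` → prints [4, 2, 3] [1, 5, 6]

Answer:
[1, 2, 3] [4, 5, 6]
[4, 2, 3] [1, 5, 6]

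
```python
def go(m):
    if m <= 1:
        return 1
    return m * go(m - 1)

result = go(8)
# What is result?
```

go(8) = 8 * 7 * 6 * 5 * 4 * 3 * 2 * 1 = 40320

Answer: 40320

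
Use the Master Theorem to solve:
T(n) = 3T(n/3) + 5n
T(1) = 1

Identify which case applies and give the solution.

a=3, b=3, f(n)=5n. log_3(3) = 1. Since c=1 = 1, Case 2 applies: T(n) = Θ(n^log_b(a) · log n) = O(n log n).

Answer: O(n log n) - Case 2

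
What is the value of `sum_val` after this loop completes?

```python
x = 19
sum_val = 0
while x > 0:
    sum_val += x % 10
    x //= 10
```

Sum digits of 19
`sum_val` takes the values: 0 → 9 → 10

Answer: 10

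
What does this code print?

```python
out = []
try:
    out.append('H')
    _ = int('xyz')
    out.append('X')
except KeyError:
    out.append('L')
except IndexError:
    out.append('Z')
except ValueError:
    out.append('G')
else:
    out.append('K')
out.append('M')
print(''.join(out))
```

Execution trace: 'H' (try body) → 'G' (except ValueError) → 'M' (after the try/except). Output: HGM

Answer: HGM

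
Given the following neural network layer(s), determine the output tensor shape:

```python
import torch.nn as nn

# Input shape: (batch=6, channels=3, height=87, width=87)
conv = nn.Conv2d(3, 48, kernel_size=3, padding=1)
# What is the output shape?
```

Input: (6, 3, 87, 87) -> Output: (6, 48, 87, 87)

Answer: (6, 48, 87, 87)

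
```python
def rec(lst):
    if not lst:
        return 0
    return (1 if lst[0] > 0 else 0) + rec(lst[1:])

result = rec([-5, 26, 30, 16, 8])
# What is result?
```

Count of positive elements in [-5, 26, 30, 16, 8] = 4

Answer: 4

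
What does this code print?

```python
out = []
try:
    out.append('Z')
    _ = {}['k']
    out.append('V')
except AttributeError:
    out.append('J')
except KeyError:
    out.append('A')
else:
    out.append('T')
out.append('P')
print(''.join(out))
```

Execution trace: 'Z' (try body) → 'A' (except KeyError) → 'P' (after the try/except). Output: ZAP

Answer: ZAP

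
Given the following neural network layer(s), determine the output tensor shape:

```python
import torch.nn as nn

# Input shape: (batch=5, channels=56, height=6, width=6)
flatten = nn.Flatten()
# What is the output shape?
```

Input: (5, 56, 6, 6) -> Output: (5, 2016)

Answer: (5, 2016)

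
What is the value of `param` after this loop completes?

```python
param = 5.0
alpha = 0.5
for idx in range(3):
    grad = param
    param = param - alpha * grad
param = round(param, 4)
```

Gradient descent: w = 5.0 * (1 - 0.5)^3
`param` takes the values: 5.0 → 2.5 → 1.25 → 0.625

Answer: 0.625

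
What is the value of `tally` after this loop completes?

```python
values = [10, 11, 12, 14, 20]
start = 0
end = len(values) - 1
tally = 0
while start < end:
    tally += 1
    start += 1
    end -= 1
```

Iterations until pointers meet (list length 5)
`tally` takes the values: 0 → 1 → 2

Answer: 2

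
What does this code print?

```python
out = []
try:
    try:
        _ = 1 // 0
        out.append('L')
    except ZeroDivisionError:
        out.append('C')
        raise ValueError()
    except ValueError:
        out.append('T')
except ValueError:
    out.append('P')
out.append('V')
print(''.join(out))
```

Execution trace: 'C' (inner except ZeroDivisionError) → 'P' (outer except ValueError) → 'V' (after the try/except). Output: CPV

Answer: CPV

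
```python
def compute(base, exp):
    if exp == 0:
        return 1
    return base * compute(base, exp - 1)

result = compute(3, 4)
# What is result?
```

compute(3, 4) = 3 * 3 * 3 * 3 = 81

Answer: 81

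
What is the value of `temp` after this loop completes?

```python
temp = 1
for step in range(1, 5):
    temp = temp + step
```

Start at 1, add 1 through 4
`temp` takes the values: 1 → 2 → 4 → 7 → 11

Answer: 11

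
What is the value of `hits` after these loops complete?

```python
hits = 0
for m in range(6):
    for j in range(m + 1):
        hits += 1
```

Triangle: 1 + 2 + ... + 6
`hits` takes the values: 0 → 1 → 2 → 3 → 4 → 5 → 6 → 7 → 8 → 9 → 10 → 11 → 12 → 13 → 14 → 15 → 16 → 17 → 18 → 19 → 20 → 21

Answer: 21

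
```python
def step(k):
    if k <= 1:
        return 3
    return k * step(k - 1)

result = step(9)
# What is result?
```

step(9) = 9 * 8 * 7 * 6 * 5 * 4 * 3 * 2 * 3 = 1088640

Answer: 1088640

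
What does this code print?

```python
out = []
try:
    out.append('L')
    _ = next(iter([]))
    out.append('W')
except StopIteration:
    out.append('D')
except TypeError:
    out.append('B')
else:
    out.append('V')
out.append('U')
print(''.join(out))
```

Execution trace: 'L' (try body) → 'D' (except StopIteration) → 'U' (after the try/except). Output: LDU

Answer: LDU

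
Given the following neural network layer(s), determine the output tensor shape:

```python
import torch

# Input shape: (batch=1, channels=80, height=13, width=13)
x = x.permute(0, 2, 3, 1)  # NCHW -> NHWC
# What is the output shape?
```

Input: (1, 80, 13, 13) -> Output: (1, 13, 13, 80)

Answer: (1, 13, 13, 80)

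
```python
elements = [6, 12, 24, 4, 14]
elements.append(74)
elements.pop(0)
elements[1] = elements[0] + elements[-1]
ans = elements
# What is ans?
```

Trace:
`elements = [6, 12, 24, 4, 14]` → elements = [6, 12, 24, 4, 14]
`elements.append(74)` → elements = [6, 12, 24, 4, 14, 74]
`elements.pop(0)` → elements = [12, 24, 4, 14, 74]
`elements[1] = elements[0] + elements[-1]` → elements = [12, 86, 4, 14, 74]
`ans = elements` → ans = [12, 86, 4, 14, 74]
So ans = [12, 86, 4, 14, 74]

Answer: [12, 86, 4, 14, 74]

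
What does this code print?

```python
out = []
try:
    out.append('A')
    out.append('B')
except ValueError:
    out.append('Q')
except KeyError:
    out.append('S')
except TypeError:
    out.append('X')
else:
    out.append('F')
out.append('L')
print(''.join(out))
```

Execution trace: 'A' (try body) → 'B' (try body, no exception) → 'F' (else) → 'L' (after the try/except). Output: ABFL

Answer: ABFL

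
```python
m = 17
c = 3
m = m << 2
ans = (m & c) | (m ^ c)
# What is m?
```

Trace:
`m = 17` → m = 17
`c = 3` → c = 3
`m = m << 2` → m = 68
`ans = (m & c) | (m ^ c)` → ans = 71
So m = 68

Answer: 68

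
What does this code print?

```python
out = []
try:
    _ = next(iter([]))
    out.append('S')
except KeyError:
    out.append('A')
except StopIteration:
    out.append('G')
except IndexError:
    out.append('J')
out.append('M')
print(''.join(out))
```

Execution trace: 'G' (except StopIteration) → 'M' (after the try/except). Output: GM

Answer: GM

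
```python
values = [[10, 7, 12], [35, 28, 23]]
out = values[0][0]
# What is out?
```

Trace:
`values = [[10, 7, 12], [35, 28, 23]]` → values = [[10, 7, 12], [35, 28, 23]]
`out = values[0][0]` → out = 10
So out = 10

Answer: 10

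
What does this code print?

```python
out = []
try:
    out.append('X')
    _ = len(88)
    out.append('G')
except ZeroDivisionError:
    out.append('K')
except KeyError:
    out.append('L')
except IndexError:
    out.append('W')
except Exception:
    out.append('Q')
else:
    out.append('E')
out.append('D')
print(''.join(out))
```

Execution trace: 'X' (try body) → 'Q' (except Exception) → 'D' (after the try/except). Output: XQD

Answer: XQD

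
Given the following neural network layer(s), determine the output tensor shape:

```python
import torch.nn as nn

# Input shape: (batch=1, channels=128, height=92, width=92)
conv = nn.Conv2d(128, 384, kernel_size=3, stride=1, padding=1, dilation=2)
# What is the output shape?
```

Input: (1, 128, 92, 92) -> Output: (1, 384, 90, 90)

Answer: (1, 384, 90, 90)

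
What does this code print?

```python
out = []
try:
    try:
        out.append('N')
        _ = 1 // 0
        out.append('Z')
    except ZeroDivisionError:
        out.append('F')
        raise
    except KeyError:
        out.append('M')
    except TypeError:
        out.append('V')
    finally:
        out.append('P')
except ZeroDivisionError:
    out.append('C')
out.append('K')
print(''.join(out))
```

Execution trace: 'N' (inner try body) → 'F' (inner except ZeroDivisionError) → 'P' (inner finally) → 'C' (outer except ZeroDivisionError) → 'K' (after the try/except). Output: NFPCK

Answer: NFPCK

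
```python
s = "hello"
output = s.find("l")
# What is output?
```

Trace:
`s = "hello"` → s = 'hello'
`output = s.find("l")` → output = 2
So output = 2

Answer: 2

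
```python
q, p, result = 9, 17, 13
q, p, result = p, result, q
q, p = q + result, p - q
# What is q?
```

Trace:
`q, p, result = 9, 17, 13` → q = 9; p = 17; result = 13
`q, p, result = p, result, q` → q = 17; p = 13; result = 9
`q, p = q + result, p - q` → q = 26; p = -4
So q = 26

Answer: 26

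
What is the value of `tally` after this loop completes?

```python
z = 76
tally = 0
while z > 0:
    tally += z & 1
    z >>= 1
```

Count set bits in 76 (binary: 0b1001100)
`tally` takes the values: 0 → 1 → 2 → 3

Answer: 3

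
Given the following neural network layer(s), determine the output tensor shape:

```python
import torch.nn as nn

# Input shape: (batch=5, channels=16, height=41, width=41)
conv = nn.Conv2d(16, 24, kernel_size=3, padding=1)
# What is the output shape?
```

Input: (5, 16, 41, 41) -> Output: (5, 24, 41, 41)

Answer: (5, 24, 41, 41)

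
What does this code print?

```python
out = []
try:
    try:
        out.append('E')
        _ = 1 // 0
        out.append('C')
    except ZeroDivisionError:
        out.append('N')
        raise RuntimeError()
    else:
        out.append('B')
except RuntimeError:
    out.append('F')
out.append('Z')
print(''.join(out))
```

Execution trace: 'E' (inner try body) → 'N' (inner except ZeroDivisionError) → 'F' (outer except RuntimeError) → 'Z' (after the try/except). Output: ENFZ

Answer: ENFZ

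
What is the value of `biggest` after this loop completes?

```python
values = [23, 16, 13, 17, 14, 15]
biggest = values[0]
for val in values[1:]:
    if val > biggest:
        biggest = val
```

Maximum of [23, 16, 13, 17, 14, 15]
`biggest` takes the values: 23

Answer: 23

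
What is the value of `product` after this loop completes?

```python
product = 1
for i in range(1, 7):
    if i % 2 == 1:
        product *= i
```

Product of odd numbers 1 to 6
`product` takes the values: 1 → 3 → 15

Answer: 15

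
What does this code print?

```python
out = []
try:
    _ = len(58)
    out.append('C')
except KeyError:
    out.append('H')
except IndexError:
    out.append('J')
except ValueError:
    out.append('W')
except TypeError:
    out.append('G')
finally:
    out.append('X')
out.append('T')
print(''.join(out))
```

Execution trace: 'G' (except TypeError) → 'X' (finally) → 'T' (after the try/except). Output: GXT

Answer: GXT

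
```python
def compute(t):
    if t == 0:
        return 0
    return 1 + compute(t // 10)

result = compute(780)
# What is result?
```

Count of digits of 780: 3

Answer: 3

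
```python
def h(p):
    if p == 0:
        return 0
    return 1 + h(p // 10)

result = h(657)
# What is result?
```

Count of digits of 657: 3

Answer: 3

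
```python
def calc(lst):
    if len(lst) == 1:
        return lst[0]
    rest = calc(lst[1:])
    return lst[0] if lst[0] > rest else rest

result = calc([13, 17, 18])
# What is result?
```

Recursive max over [13, 17, 18] = 18

Answer: 18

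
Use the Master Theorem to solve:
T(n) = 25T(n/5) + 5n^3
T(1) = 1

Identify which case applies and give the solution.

a=25, b=5, f(n)=5n^3. log_5(25) = 2. Since c=3 > 2 and the regularity condition holds (25(n/5)^3 = (25/5^3)n^3 with 25/5^3 < 1), Case 3 applies: T(n) = Θ(f(n)) = O(n^3).

Answer: O(n^3) - Case 3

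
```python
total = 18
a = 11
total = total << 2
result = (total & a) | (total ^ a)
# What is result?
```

Trace:
`total = 18` → total = 18
`a = 11` → a = 11
`total = total << 2` → total = 72
`result = (total & a) | (total ^ a)` → result = 75
So result = 75

Answer: 75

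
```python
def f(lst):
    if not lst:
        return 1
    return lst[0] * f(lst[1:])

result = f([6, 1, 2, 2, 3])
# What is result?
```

Product over [6, 1, 2, 2, 3] = 6 * 1 * 2 * 2 * 3 = 72

Answer: 72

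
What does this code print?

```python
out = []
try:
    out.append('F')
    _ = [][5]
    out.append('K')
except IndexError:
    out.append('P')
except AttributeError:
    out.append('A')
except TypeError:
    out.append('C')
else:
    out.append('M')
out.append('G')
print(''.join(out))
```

Execution trace: 'F' (try body) → 'P' (except IndexError) → 'G' (after the try/except). Output: FPG

Answer: FPG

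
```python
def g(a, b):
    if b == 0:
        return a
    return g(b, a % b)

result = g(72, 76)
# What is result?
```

g(72, 76) -> g(76, 72) -> g(72, 4) -> g(4, 0) -> 4

Answer: 4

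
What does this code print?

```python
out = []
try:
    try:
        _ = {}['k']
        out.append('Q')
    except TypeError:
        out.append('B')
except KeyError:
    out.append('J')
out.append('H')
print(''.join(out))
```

Execution trace: 'J' (outer except KeyError) → 'H' (after the try/except). Output: JH

Answer: JH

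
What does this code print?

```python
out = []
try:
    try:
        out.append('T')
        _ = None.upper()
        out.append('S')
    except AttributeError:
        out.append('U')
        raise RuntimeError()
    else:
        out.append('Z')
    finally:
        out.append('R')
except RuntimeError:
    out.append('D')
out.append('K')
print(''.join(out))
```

Execution trace: 'T' (inner try body) → 'U' (inner except AttributeError) → 'R' (inner finally) → 'D' (outer except RuntimeError) → 'K' (after the try/except). Output: TURDK

Answer: TURDK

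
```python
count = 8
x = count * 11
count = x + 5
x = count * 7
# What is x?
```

Trace:
`count = 8` → count = 8
`x = count * 11` → x = 88
`count = x + 5` → count = 93
`x = count * 7` → x = 651
So x = 651

Answer: 651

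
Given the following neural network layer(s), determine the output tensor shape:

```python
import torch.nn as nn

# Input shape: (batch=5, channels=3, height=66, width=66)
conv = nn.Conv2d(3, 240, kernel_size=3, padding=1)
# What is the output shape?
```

Input: (5, 3, 66, 66) -> Output: (5, 240, 66, 66)

Answer: (5, 240, 66, 66)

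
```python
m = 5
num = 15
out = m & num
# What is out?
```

Trace:
`m = 5` → m = 5
`num = 15` → num = 15
`out = m & num` → out = 5
So out = 5

Answer: 5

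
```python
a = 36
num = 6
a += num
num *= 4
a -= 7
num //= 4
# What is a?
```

Trace:
`a = 36` → a = 36
`num = 6` → num = 6
`a += num` → a = 42
`num *= 4` → num = 24
`a -= 7` → a = 35
`num //= 4` → num = 6
So a = 35

Answer: 35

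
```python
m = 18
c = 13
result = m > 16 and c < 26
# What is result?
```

Trace:
`m = 18` → m = 18
`c = 13` → c = 13
`result = m > 16 and c < 26` → result = True
So result = True

Answer: True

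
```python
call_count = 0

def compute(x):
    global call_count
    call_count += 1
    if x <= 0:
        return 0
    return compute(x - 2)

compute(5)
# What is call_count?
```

Linear recursion stepping by 2: 4 calls from x=5 down to ≤0.

Answer: 4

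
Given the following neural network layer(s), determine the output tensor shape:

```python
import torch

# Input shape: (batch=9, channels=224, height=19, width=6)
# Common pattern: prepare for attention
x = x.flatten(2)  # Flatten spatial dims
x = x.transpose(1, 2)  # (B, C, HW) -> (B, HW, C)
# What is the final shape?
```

Input: (9, 224, 19, 6) -> after flatten(2): (9, 224, 114) -> Output: (9, 114, 224)

Answer: (9, 114, 224)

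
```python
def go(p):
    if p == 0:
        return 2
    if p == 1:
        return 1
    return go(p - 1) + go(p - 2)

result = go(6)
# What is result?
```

Build up from base cases: go(0)=2, go(1)=1, go(2)=3, go(3)=4, go(4)=7, go(5)=11, go(6)=18

Answer: 18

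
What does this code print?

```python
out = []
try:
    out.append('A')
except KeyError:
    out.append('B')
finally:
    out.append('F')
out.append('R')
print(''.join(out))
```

Execution trace: 'A' (try body, no exception) → 'F' (finally) → 'R' (after the try/except). Output: AFR

Answer: AFR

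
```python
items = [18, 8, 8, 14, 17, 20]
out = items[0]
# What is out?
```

Trace:
`items = [18, 8, 8, 14, 17, 20]` → items = [18, 8, 8, 14, 17, 20]
`out = items[0]` → out = 18
So out = 18

Answer: 18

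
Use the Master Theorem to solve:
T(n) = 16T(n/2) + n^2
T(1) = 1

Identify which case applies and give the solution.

a=16, b=2, f(n)=n^2. log_2(16) = 4. Since c=2 < 4, Case 1 applies: T(n) = Θ(n^log_b(a)) = O(n^4).

Answer: O(n^4) - Case 1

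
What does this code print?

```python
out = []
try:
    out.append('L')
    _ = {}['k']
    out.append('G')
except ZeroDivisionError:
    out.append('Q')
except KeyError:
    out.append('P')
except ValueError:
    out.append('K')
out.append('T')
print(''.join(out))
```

Execution trace: 'L' (try body) → 'P' (except KeyError) → 'T' (after the try/except). Output: LPT

Answer: LPT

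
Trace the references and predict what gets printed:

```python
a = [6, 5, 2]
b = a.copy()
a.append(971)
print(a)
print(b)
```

Key concept: list.copy() creates independent copy.
Step by step:
`a = [6, 5, 2]` → a = [6, 5, 2]
`b = a.copy()` → b = [6, 5, 2]
`a.append(971)` → a = [6, 5, 2, 971]
`print(a)` → prints [6, 5, 2, 971]
`print(b)` → prints [6, 5, 2]

Answer:
[6, 5, 2, 971]
[6, 5, 2]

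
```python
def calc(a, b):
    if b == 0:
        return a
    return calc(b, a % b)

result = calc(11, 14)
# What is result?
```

calc(11, 14) -> calc(14, 11) -> calc(11, 3) -> calc(3, 2) -> calc(2, 1) -> calc(1, 0) -> 1

Answer: 1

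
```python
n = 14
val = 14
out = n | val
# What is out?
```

Trace:
`n = 14` → n = 14
`val = 14` → val = 14
`out = n | val` → out = 14
So out = 14

Answer: 14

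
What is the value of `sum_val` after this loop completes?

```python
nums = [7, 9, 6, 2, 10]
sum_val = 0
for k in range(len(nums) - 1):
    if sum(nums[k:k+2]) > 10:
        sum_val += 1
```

Count windows with sum > 10
`sum_val` takes the values: 0 → 1 → 2 → 3

Answer: 3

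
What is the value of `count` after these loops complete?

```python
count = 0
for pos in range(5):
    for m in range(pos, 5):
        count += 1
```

Upper triangle: 5 + 4 + ... + 1
`count` takes the values: 0 → 1 → 2 → 3 → 4 → 5 → 6 → 7 → 8 → 9 → 10 → 11 → 12 → 13 → 14 → 15

Answer: 15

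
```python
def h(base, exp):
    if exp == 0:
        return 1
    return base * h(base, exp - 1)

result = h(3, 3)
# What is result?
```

h(3, 3) = 3 * 3 * 3 = 27

Answer: 27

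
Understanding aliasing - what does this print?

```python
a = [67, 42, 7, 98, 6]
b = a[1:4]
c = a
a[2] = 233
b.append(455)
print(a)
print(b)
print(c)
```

Key concept: slice vs alias.
Step by step:
`a = [67, 42, 7, 98, 6]` → a = [67, 42, 7, 98, 6]
`b = a[1:4]` → b = [42, 7, 98]
`c = a` → c = [67, 42, 7, 98, 6] (same object as a)
`a[2] = 233` → a = [67, 42, 233, 98, 6] (same object as c); c = [67, 42, 233, 98, 6] (same object as a)
`b.append(455)` → b = [42, 7, 98, 455]
`print(a)` → prints [67, 42, 233, 98, 6]
`print(b)` → prints [42, 7, 98, 455]
`print(c)` → prints [67, 42, 233, 98, 6]

Answer:
[67, 42, 233, 98, 6]
[42, 7, 98, 455]
[67, 42, 233, 98, 6]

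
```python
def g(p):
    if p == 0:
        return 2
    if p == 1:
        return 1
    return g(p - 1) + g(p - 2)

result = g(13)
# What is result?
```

Build up from base cases: g(0)=2, g(1)=1, g(2)=3, g(3)=4, g(4)=7, g(5)=11, g(6)=18, ..., g(13)=521

Answer: 521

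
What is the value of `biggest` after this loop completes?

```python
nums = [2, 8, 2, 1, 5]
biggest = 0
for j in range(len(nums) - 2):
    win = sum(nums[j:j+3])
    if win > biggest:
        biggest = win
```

Max sum of 3-element window in [2, 8, 2, 1, 5]
`biggest` takes the values: 0 → 12

Answer: 12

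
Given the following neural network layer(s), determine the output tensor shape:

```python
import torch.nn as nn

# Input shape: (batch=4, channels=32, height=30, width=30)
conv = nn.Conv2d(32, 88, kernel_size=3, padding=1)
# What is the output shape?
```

Input: (4, 32, 30, 30) -> Output: (4, 88, 30, 30)

Answer: (4, 88, 30, 30)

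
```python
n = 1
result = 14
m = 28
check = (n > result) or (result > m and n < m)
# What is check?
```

Trace:
`n = 1` → n = 1
`result = 14` → result = 14
`m = 28` → m = 28
`check = (n > result) or (result > m and n < m)` → check = False
So check = False

Answer: False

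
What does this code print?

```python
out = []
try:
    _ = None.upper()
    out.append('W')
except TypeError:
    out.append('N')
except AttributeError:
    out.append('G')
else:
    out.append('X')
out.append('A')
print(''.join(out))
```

Execution trace: 'G' (except AttributeError) → 'A' (after the try/except). Output: GA

Answer: GA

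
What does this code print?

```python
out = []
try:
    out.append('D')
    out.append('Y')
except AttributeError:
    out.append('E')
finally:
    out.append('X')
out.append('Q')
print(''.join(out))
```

Execution trace: 'D' (try body) → 'Y' (try body, no exception) → 'X' (finally) → 'Q' (after the try/except). Output: DYXQ

Answer: DYXQ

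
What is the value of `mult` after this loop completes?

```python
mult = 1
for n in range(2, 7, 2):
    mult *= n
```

Product of even numbers 2 to 6
`mult` takes the values: 1 → 2 → 8 → 48

Answer: 48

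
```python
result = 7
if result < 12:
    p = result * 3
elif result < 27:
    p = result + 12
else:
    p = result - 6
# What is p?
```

Trace:
`result = 7` → result = 7
`if result < 12: ...` → result < 12 is True → p = 21
So p = 21

Answer: 21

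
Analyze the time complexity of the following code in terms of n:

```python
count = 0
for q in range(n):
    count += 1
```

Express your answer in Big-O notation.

Each loop level contributes: n. Multiplying the contributions gives O(n).

Answer: O(n)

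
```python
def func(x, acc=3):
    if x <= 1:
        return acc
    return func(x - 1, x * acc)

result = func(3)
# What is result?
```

Accumulator trace (n, acc): (3, 3) -> (2, 9) -> (1, 18) -> return 18

Answer: 18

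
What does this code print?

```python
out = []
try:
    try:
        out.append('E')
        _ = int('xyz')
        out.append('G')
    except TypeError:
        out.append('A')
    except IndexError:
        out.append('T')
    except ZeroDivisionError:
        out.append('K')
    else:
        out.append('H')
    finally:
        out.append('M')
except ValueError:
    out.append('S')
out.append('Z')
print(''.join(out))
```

Execution trace: 'E' (try body) → 'M' (finally) → 'S' (outer except ValueError) → 'Z' (after the try/except). Output: EMSZ

Answer: EMSZ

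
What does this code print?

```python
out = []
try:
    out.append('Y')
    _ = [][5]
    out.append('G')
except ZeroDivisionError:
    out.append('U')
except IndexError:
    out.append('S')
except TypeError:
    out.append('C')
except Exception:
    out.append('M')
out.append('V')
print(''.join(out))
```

Execution trace: 'Y' (try body) → 'S' (except IndexError) → 'V' (after the try/except). Output: YSV

Answer: YSV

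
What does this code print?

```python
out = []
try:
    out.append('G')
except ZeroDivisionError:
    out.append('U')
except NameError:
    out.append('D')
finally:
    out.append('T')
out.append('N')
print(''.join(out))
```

Execution trace: 'G' (try body, no exception) → 'T' (finally) → 'N' (after the try/except). Output: GTN

Answer: GTN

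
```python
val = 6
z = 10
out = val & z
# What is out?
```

Trace:
`val = 6` → val = 6
`z = 10` → z = 10
`out = val & z` → out = 2
So out = 2

Answer: 2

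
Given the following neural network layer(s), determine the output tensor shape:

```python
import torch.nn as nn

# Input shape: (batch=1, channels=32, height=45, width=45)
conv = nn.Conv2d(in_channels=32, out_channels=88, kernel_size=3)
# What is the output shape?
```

Input: (1, 32, 45, 45) -> Output: (1, 88, 43, 43)

Answer: (1, 88, 43, 43)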